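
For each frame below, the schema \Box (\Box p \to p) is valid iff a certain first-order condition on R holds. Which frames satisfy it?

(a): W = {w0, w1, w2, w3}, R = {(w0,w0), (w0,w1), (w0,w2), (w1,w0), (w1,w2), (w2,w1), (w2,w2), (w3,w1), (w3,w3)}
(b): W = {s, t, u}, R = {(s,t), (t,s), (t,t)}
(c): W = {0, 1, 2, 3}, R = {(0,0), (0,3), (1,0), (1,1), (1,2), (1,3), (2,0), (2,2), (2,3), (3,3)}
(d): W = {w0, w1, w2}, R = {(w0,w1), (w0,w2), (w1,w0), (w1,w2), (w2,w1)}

Frame correspondent (Sahlqvist): \forall x \forall y (Rxy \to Ryy) — i.e. shift-reflexivity.
(a): fails — Rw3w1 but not Rw1w1.
(b): fails — Rts but not Rss.
(c): condition met.
(d): fails — Rw1w2 but not Rw2w2.

(c)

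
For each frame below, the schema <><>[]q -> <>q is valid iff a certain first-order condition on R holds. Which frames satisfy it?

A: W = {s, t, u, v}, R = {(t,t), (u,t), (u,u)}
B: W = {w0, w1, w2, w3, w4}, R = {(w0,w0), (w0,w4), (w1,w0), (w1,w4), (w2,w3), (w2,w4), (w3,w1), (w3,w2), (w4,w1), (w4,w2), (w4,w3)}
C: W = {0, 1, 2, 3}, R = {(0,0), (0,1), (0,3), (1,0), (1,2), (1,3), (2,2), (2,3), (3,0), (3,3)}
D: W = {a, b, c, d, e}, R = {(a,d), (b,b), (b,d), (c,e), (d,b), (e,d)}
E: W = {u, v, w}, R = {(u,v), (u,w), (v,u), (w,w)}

A, C

This is the axiom for a generalized confluence (Geach) condition; its first-order frame correspondent is forall x forall y (x R^2 y -> exists w (yRw & xRw)).
A: ✓.
B: fails — w0R²w3 but no w with w3Rw and w0Rw.
C: ✓.
D: fails — cR²d but no w with dRw and cRw.
E: fails — vR²w but no t with wRt and vRt.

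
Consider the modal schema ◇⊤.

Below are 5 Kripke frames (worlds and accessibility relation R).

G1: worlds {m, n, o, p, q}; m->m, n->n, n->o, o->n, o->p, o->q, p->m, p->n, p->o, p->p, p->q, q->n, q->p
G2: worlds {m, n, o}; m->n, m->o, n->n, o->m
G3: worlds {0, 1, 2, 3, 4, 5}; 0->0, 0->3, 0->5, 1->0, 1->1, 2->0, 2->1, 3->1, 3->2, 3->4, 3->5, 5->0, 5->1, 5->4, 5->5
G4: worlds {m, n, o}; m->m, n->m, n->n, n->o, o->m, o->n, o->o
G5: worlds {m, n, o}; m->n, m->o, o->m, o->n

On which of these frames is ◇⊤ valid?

G1, G2, G4

This is the axiom for seriality; its first-order frame correspondent is ∀x ∃y Rxy.
G1: satisfies the condition.
G2: satisfies the condition.
G3: fails — world 4 has no successor.
G4: satisfies the condition.
G5: fails — world n has no successor.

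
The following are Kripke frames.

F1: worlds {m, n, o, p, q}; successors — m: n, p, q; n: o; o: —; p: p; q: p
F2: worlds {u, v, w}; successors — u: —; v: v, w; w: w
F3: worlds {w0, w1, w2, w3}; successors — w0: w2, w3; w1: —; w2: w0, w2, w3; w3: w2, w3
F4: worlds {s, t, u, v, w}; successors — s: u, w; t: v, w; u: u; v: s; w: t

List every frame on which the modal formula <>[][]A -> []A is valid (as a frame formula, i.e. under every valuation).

F3

Frame correspondent (Sahlqvist): forall x forall y forall z ((xRy & xRz) -> exists w (y R^2 w & z = w)) — i.e. a generalized confluence (Geach) condition.
F1: fails — mRn, mRn but no w with nR²w and n=w.
F2: fails — vRw, vRv but no t with wR²t and v=t.
F3: satisfies the condition.
F4: fails — sRu, sRw but no w* with uR²w* and w=w*.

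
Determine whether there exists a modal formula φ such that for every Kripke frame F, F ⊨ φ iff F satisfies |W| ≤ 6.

If a class were modally definable it would be closed under disjoint unions (Goldblatt–Thomason).
Any modal formula valid on each of 7 disjoint one-world frames is valid on their disjoint union (validity is preserved under disjoint unions). Each one-world frame has |W|=1≤6, but the union has |W|=7.
So no modal formula (or set of formulas) defines exactly the |W|≤6 frames.

No — not modally definable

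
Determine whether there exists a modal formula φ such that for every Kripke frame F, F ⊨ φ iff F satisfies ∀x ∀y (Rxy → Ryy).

Definable; □(□r → r) defines it

This is a Sahlqvist condition; the T□ axiom □(□r → r) defines it.
Suppose □(□r→r) is valid. Take Rxy and set V(r)={w : Ryw}. Then at y, □r holds; since □(□r→r) at x, □r→r at y, so r at y, i.e. Ryy.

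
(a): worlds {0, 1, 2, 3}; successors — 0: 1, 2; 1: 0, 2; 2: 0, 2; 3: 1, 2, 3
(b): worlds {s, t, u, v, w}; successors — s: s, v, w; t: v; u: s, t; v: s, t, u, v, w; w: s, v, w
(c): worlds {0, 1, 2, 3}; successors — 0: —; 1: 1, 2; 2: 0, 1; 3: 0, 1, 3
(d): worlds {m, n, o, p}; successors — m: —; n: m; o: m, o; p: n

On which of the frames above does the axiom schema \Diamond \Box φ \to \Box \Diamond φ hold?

(a)

Frame correspondent (Sahlqvist): \forall x \forall y \forall z (Rxy \wedge Rxz \to \exists w (Ryw \wedge Rzw)) — i.e. convergence.
(a): satisfies the condition.
(b): fails — Rvt and Rvu but t and u have no common successor.
(c): fails — R20 and R20 but 0 and 0 have no common successor.
(d): fails — Rnm and Rnm but m and m have no common successor.
Valid on: (a).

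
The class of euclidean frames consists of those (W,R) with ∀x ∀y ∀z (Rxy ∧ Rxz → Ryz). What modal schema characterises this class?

The condition is the Euclidean property. The 5 schema ◇q → □◇q defines it.
Suppose ◇q→□◇q is valid. Take Rxy, Rxz and set V(q)={y}. Then ◇q at x, so □◇q at x, so ◇q at z, so some w with Rzw has q; w=y, i.e. Rzy. By symmetry of the argument, Ryz.

◇q → □◇q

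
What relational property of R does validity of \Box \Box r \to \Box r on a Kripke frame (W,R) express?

Density

This schema is the C4 axiom.
Its frame correspondent is density — \forall x \forall y (Rxy \to \exists z (Rxz \wedge Rzy)).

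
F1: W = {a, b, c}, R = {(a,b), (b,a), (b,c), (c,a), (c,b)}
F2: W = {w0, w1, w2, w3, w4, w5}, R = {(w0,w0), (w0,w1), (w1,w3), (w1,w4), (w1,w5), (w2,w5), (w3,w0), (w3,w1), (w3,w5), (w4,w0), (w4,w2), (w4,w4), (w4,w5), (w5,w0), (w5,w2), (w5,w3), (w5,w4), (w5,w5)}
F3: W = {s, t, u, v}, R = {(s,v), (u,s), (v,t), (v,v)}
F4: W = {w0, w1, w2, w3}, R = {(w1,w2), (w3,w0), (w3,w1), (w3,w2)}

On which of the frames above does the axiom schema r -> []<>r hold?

The schema corresponds to symmetry: forall x forall y (Rxy -> Ryx).
F1: fails — Rca but not Rac.
F2: fails — Rw1w5 but not Rw5w1.
F3: fails — Rus but not Rsu.
F4: fails — Rw1w2 but not Rw2w1.

none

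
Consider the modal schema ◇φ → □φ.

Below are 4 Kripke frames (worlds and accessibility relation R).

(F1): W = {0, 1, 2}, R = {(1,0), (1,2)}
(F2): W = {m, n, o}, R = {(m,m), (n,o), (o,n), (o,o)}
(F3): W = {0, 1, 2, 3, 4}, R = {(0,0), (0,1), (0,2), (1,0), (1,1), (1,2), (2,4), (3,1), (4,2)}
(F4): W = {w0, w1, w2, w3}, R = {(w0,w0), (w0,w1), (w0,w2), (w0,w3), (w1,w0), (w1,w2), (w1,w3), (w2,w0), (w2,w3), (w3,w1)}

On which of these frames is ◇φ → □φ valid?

Frame correspondent (Sahlqvist): ∀x ∀y ∀z (Rxy ∧ Rxz → y = z) — i.e. partial functionality.
(F1): fails — 1 sees both 0 and 2.
(F2): fails — o sees both n and o.
(F3): fails — 0 sees both 0 and 1.
(F4): fails — w0 sees both w0 and w1.
Valid on no frame.

none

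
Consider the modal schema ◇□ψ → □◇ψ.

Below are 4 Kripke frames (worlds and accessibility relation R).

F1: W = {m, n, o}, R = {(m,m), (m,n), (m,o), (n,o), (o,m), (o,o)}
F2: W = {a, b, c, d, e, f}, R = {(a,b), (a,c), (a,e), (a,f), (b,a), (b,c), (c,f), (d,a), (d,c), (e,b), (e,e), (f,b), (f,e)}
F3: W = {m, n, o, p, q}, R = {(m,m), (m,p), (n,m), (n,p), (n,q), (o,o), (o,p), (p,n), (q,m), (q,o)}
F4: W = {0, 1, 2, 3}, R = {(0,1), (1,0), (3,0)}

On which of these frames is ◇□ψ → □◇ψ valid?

This is the axiom for convergence; its first-order frame correspondent is ∀x ∀y ∀z (Rxy ∧ Rxz → ∃w (Ryw ∧ Rzw)).
F1: holds.
F2: fails — Rab and Rae but b and e have no common successor.
F3: fails — Rmm and Rmp but m and p have no common successor.
F4: holds.

F1, F4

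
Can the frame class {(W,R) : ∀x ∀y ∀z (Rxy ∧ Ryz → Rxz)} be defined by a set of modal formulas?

Yes: it is transitivity, defined by the 4 schema □r → □□r.
Suppose □r→□□r is valid. Take Rxy, Ryz and set V(r)={w : Rxw}. Then □r at x, so □□r at x, so □r at y, so r at z, i.e. Rxz.

Yes — defined by □r → □□r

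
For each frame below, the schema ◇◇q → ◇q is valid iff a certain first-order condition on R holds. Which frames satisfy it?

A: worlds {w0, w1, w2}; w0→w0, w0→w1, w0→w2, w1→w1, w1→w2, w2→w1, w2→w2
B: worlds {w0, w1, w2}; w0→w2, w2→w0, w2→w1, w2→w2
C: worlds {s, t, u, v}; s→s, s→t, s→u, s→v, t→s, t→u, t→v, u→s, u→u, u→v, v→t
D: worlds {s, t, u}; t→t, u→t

The schema corresponds to transitivity: ∀x ∀y ∀z (Rxy ∧ Ryz → Rxz).
A: satisfies the condition.
B: fails — Rw0w2 and Rw2w0 but not Rw0w0.
C: fails — Ruv and Rvt but not Rut.
D: satisfies the condition.
Valid on: A, D.

A, D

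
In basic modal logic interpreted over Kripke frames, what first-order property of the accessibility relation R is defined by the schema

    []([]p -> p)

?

Suppose □(□p→p) is valid. Take Rxy and set V(p)={w : Ryw}. Then at y, □p holds; since □(□p→p) at x, □p→p at y, so p at y, i.e. Ryy.

shift-reflexivity: forall x forall y (Rxy -> Ryy)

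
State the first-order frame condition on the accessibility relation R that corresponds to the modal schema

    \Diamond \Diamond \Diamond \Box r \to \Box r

\forall x \forall y \forall z ((x R^3 y \wedge xRz) \to \exists w (yRw \wedge z = w))

This is a Sahlqvist (Geach-type) schema ◇^3□^1r → □^1◇^0r.
Minimal-valuation argument: fix x; take any y with xR^3y and any z with xR^1z. Set V(r) to the set of worlds R-reachable from y in exactly 1 step. Then □^1r holds at y, so the antecedent holds at x; validity forces ◇^0r at z, giving a w with zR^0w and yR^1w.
First-order correspondent: \forall x \forall y \forall z ((x R^3 y \wedge xRz) \to \exists w (yRw \wedge z = w)).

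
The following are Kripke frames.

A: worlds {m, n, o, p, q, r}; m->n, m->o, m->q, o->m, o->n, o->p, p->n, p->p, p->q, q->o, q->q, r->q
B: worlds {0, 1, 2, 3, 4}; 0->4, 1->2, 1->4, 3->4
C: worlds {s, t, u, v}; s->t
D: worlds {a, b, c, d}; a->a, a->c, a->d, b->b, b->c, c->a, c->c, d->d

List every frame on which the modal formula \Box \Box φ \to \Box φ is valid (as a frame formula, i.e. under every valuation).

The schema corresponds to density: \forall x \forall y (Rxy \to \exists z (Rxz \wedge Rzy)).
A: fails — Rom but no z with Roz and Rzm.
B: fails — R12 but no z with R1z and Rz2.
C: fails — Rst but no z with Rsz and Rzt.
D: holds.
Valid on: D.

D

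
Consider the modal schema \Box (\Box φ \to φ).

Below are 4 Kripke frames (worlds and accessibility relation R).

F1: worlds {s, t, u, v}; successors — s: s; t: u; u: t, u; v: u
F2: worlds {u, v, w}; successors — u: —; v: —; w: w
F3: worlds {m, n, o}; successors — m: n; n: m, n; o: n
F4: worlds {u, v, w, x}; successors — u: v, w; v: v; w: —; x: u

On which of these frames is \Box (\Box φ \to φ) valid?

This is the axiom for shift-reflexivity; its first-order frame correspondent is \forall x \forall y (Rxy \to Ryy).
F1: fails — Rut but not Rtt.
F2: ✓.
F3: fails — Rnm but not Rmm.
F4: fails — Ruw but not Rww.

F2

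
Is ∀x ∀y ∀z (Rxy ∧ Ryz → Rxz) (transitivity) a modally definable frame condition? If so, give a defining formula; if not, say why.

The condition is transitivity. A defining modal formula is □p → □□p.

Yes — defined by □p → □□p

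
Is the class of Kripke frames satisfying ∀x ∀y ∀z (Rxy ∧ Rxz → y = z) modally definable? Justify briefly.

The condition is partial functionality. A defining modal formula is ◇p → □p.
Suppose ◇p→□p is valid. Take Rxy, Rxz and set V(p)={y}. Then ◇p at x, so □p at x, so p at z, i.e. z=y.

Yes — defined by ◇p → □p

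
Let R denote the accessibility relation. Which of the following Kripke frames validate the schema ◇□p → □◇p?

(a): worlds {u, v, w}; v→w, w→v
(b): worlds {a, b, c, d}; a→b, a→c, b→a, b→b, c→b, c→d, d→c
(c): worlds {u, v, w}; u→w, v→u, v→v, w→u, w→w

(a)

Frame correspondent (Sahlqvist): ∀x ∀y ∀z (Rxy ∧ Rxz → ∃w (Ryw ∧ Rzw)) — i.e. convergence.
(a): holds.
(b): fails — Rcd and Rcb but d and b have no common successor.
(c): fails — Rvv and Rvu but v and u have no common successor.
Valid on: (a).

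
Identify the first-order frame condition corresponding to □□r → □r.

density: ∀x ∀y (Rxy → ∃z (Rxz ∧ Rzy))

This is the C4 axiom.
Its frame correspondent is density — ∀x ∀y (Rxy → ∃z (Rxz ∧ Rzy)).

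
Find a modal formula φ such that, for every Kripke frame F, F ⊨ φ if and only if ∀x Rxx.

□ψ → ψ

This is reflexivity; the standard corresponding axiom is T: □ψ → ψ.
Suppose □ψ→ψ is valid. At any x set V(ψ)={w : Rxw}. Then □ψ holds at x, so ψ holds at x, i.e. Rxx.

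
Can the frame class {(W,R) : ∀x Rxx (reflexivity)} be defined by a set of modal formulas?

This is a Sahlqvist condition; the T axiom □q → q defines it.
Suppose □q→q is valid. At any x set V(q)={w : Rxw}. Then □q holds at x, so q holds at x, i.e. Rxx.

Definable; □q → q defines it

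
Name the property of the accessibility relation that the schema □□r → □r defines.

This is the C4 axiom.
Its frame correspondent is density — ∀x ∀y (Rxy → ∃z (Rxz ∧ Rzy)).

density: ∀x ∀y (Rxy → ∃z (Rxz ∧ Rzy))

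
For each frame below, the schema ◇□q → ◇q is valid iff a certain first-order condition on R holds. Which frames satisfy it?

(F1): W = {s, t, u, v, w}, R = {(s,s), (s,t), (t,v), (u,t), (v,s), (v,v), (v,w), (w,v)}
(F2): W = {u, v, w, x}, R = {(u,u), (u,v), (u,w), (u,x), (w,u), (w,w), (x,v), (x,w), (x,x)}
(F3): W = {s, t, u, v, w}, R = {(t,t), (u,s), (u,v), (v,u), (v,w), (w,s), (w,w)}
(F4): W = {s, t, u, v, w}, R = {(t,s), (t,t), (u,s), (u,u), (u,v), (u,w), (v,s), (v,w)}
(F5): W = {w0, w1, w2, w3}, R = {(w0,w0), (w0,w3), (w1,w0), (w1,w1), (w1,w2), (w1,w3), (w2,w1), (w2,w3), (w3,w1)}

none

The schema corresponds to a generalized confluence (Geach) condition: ∀x ∀y (xRy → ∃w (yRw ∧ xRw)).
(F1): fails — sRt but no w* with tRw* and sRw*.
(F2): fails — uRv but no t with vRt and uRt.
(F3): fails — uRs but no w* with sRw* and uRw*.
(F4): fails — tRs but no w* with sRw* and tRw*.
(F5): fails — w0Rw3 but no w with w3Rw and w0Rw.
Valid on no frame.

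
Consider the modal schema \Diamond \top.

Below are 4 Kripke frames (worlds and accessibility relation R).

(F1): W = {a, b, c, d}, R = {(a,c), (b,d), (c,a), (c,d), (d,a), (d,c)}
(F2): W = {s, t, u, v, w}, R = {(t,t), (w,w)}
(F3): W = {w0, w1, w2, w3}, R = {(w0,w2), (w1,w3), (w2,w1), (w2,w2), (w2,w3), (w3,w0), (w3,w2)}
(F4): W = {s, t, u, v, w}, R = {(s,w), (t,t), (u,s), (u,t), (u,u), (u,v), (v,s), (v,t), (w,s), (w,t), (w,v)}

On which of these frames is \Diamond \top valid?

The schema corresponds to seriality: \forall x \exists y Rxy.
(F1): ✓.
(F2): fails — world s has no successor.
(F3): ✓.
(F4): ✓.
Valid on: (F1), (F3), (F4).

(F1), (F3), (F4)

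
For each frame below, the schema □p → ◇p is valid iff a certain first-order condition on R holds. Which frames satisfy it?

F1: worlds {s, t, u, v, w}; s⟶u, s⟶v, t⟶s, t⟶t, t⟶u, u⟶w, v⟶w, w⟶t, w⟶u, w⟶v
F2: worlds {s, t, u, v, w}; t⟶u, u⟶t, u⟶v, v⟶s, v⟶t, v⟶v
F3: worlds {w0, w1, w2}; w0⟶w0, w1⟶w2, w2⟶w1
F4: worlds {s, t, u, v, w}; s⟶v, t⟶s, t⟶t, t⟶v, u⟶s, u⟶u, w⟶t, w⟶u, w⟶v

Frame correspondent (Sahlqvist): ∀x ∃y Rxy — i.e. seriality.
F1: ✓.
F2: fails — world s has no successor.
F3: ✓.
F4: fails — world v has no successor.
Valid on: F1, F3.

F1, F3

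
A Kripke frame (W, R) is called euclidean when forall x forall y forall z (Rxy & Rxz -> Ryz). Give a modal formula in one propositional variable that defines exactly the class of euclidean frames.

The condition is the Euclidean property. The 5 schema ◇ψ → □◇ψ defines it.
Suppose ◇ψ→□◇ψ is valid. Take Rxy, Rxz and set V(ψ)={y}. Then ◇ψ at x, so □◇ψ at x, so ◇ψ at z, so some w with Rzw has ψ; w=y, i.e. Rzy. By symmetry of the argument, Ryz.

◇ψ → □◇ψ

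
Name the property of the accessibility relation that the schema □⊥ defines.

emptiness of R: ∀x ∀y ¬Rxy

□⊥ is valid iff no world has any successor (otherwise □⊥ fails at any world with one).
The converse is a direct semantic check.
So the correspondent is emptiness of R.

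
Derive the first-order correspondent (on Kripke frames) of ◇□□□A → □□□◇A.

∀x ∀y ∀z ((xRy ∧ xR³z) → ∃w (yR³w ∧ zRw))

This is a Sahlqvist (Geach-type) schema ◇^1□^3A → □^3◇^1A.
Minimal-valuation argument: fix x; take any y with xR^1y and any z with xR^3z. Set V(A) to the set of worlds R-reachable from y in exactly 3 steps. Then □^3A holds at y, so the antecedent holds at x; validity forces ◇^1A at z, giving a w with zR^1w and yR^3w.
First-order correspondent: ∀x ∀y ∀z ((xRy ∧ xR³z) → ∃w (yR³w ∧ zRw)).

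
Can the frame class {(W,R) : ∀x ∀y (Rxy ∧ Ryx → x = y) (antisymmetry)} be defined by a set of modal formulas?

If a class were modally definable it would be closed under surjective bounded morphisms (Goldblatt–Thomason).
The 6-cycle (worlds a,b,c,d,e,f with a→b→c→d→e→f→a) is antisymmetric. Sending even-indexed worlds to s and odd-indexed worlds to t is a surjective bounded morphism onto the two-world frame with s↔t, which is not antisymmetric.
So the class is not modally definable.

No — not modally definable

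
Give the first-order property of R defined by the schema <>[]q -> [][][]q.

forall x forall y forall z ((xRy & x R^3 z) -> exists w (yRw & z = w))

This is a Sahlqvist (Geach-type) schema ◇^1□^1q → □^3◇^0q.
Minimal-valuation argument: fix x; take any y with xR^1y and any z with xR^3z. Set V(q) to the set of worlds R-reachable from y in exactly 1 step. Then □^1q holds at y, so the antecedent holds at x; validity forces ◇^0q at z, giving a w with zR^0w and yR^1w.
First-order correspondent: forall x forall y forall z ((xRy & x R^3 z) -> exists w (yRw & z = w)).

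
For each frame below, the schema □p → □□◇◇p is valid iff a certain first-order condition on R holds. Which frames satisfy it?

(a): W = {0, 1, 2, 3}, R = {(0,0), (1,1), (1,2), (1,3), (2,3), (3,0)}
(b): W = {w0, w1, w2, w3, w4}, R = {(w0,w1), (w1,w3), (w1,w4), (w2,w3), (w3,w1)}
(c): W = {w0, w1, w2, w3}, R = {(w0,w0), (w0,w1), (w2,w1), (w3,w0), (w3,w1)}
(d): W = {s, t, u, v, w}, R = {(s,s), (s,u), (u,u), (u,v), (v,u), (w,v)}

This is the axiom for a generalized confluence (Geach) condition; its first-order frame correspondent is ∀x ∀z (xR²z → ∃w (xRw ∧ zR²w)).
(a): fails — 1R²0 but no w with 1Rw and 0R²w.
(b): fails — w0R²w3 but no w with w0Rw and w3R²w.
(c): fails — w0R²w1 but no w with w0Rw and w1R²w.
(d): holds.
Valid on: (d).

(d)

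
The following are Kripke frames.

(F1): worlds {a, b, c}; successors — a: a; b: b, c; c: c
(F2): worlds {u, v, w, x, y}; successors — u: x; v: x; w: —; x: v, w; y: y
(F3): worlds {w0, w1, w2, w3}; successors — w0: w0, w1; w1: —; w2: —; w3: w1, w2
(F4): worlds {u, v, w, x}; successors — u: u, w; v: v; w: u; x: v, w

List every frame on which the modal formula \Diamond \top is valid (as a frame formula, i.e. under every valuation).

Frame correspondent (Sahlqvist): \forall x \exists y Rxy — i.e. seriality.
(F1): satisfies the condition.
(F2): fails — world w has no successor.
(F3): fails — world w1 has no successor.
(F4): satisfies the condition.
Valid on: (F1), (F4).

(F1), (F4)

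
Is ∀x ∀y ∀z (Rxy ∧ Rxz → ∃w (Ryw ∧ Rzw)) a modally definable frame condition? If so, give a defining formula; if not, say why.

This is a Sahlqvist condition; the .2 axiom ◇□r → □◇r defines it.
Suppose ◇□r→□◇r is valid. Take Rxy, Rxz and set V(r)={w : Ryw}. Then □r at y so ◇□r at x, so □◇r at x, so ◇r at z, giving w with Rzw and Ryw.

Definable; ◇□r → □◇r defines it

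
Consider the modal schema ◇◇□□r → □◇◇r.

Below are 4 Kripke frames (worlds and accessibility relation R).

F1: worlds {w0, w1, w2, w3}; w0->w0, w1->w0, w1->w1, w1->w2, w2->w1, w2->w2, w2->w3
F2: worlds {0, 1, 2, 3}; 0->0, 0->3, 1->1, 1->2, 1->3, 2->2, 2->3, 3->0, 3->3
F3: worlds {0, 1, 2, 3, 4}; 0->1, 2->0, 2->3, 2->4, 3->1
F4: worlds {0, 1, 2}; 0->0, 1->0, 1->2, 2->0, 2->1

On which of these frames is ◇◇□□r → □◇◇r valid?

Frame correspondent (Sahlqvist): ∀x ∀y ∀z ((xR²y ∧ xRz) → ∃w (yR²w ∧ zR²w)) — i.e. a generalized confluence (Geach) condition.
F1: fails — w1R²w3, w1Rw0 but no w with w3R²w and w0R²w.
F2: holds.
F3: fails — 2R²1, 2R0 but no w with 1R²w and 0R²w.
F4: holds.
Valid on: F2, F4.

F2, F4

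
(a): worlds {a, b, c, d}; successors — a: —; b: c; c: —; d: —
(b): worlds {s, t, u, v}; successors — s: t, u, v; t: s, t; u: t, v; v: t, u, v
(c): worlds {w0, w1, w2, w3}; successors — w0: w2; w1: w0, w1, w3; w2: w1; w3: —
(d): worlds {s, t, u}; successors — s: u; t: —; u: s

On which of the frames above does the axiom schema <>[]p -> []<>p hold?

(b), (d)

Frame correspondent (Sahlqvist): forall x forall y forall z (Rxy & Rxz -> exists w (Ryw & Rzw)) — i.e. convergence.
(a): fails — Rbc and Rbc but c and c have no common successor.
(b): holds.
(c): fails — Rw1w1 and Rw1w0 but w1 and w0 have no common successor.
(d): holds.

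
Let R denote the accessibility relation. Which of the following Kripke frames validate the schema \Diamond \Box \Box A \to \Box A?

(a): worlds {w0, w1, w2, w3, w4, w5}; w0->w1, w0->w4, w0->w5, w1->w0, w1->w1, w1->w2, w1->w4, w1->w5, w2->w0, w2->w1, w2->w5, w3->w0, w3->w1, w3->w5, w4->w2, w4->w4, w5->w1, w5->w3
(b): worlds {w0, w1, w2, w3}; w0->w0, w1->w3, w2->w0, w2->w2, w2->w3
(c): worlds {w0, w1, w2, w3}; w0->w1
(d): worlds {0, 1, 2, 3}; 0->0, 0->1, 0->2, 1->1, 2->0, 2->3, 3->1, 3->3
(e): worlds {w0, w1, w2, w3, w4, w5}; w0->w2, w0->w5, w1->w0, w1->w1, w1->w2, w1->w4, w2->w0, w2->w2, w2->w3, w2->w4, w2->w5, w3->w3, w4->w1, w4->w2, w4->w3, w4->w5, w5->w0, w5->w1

(a)

The schema corresponds to a generalized confluence (Geach) condition: \forall x \forall y \forall z ((xRy \wedge xRz) \to \exists w (y R^2 w \wedge z = w)).
(a): condition met.
(b): fails — w1Rw3, w1Rw3 but no w with w3R²w and w3=w.
(c): fails — w0Rw1, w0Rw1 but no w with w1R²w and w1=w.
(d): fails — 0R1, 0R0 but no w with 1R²w and 0=w.
(e): fails — w2Rw3, w2Rw0 but no w with w3R²w and w0=w.
Valid on: (a).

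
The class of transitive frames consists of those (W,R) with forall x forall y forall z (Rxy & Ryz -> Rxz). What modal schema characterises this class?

This is transitivity; the standard corresponding axiom is 4: □r → □□r.
Suppose □r→□□r is valid. Take Rxy, Ryz and set V(r)={w : Rxw}. Then □r at x, so □□r at x, so □r at y, so r at z, i.e. Rxz.

□r → □□r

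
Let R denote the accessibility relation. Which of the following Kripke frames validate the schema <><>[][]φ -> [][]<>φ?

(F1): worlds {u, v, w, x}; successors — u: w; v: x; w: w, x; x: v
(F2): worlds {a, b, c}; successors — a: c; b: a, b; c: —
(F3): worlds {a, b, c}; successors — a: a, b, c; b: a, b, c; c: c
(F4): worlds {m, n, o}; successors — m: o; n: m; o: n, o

(F3)

This is the axiom for a generalized confluence (Geach) condition; its first-order frame correspondent is forall x forall y forall z ((x R^2 y & x R^2 z) -> exists w (y R^2 w & zRw)).
(F1): fails — uR²x, uR²x but no t with xR²t and xRt.
(F2): fails — bR²a, bR²a but no w with aR²w and aRw.
(F3): holds.
(F4): fails — mR²n, mR²n but no w with nR²w and nRw.
Valid on: (F3).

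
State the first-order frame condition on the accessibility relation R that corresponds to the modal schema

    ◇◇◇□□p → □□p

∀x ∀y ∀z ((xR³y ∧ xR²z) → ∃w (yR²w ∧ z = w))

This is a Sahlqvist (Geach-type) schema ◇^3□^2p → □^2◇^0p.
First-order correspondent: ∀x ∀y ∀z ((xR³y ∧ xR²z) → ∃w (yR²w ∧ z = w)).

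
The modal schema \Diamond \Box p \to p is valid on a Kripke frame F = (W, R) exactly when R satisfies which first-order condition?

symmetry

This is frame-equivalent to p → □◇p (substitute ¬p for p and contrapose).
Suppose p→□◇p is valid. Take Rxy and set V(p)={x}. Then p at x, so □◇p at x, so ◇p at y, so some z with Ryz has p; z=x, i.e. Ryx.
Conversely, any frame satisfying \forall x \forall y (Rxy \to Ryx) validates the schema.
So the correspondent is symmetry.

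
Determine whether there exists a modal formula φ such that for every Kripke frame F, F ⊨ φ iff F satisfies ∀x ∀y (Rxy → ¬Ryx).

If a class were modally definable it would be closed under surjective bounded morphisms (Goldblatt–Thomason).
The 5-cycle (worlds 0,1,2,3,4 with 0→1→2→3→4→0) is asymmetric. Mapping every world to a single reflexive point • is a surjective bounded morphism, and the reflexive point is not asymmetric (R•• but asymmetry requires ¬R••).
Hence asymmetry is not modally definable.

No — not modally definable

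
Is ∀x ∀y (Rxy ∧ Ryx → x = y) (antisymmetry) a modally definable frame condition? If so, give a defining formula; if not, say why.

No — not modally definable

Any modally definable frame class is closed under surjective bounded morphisms.
The 4-cycle (worlds 0,1,2,3 with 0→1→2→3→0) is antisymmetric. Sending even-indexed worlds to s and odd-indexed worlds to t is a surjective bounded morphism onto the two-world frame with s↔t, which is not antisymmetric.
So no modal formula (or set of formulas) defines exactly the antisymmetric frames.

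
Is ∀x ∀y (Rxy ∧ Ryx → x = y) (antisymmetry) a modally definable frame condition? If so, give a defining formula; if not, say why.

No

If a class were modally definable it would be closed under surjective bounded morphisms (Goldblatt–Thomason).
The 4-cycle (worlds s,t,u,v with s→t→u→v→s) is antisymmetric. Sending even-indexed worlds to a and odd-indexed worlds to b is a surjective bounded morphism onto the two-world frame with a↔b, which is not antisymmetric.
Hence antisymmetry is not modally definable.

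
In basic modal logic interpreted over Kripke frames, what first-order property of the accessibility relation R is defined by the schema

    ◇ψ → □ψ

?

Partial functionality

This is the CD axiom.
It corresponds to partial functionality: ∀x ∀y ∀z (Rxy ∧ Rxz → y = z).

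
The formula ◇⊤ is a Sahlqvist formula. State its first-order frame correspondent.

◇⊤ holds at w iff w has a successor, so frame-validity of ◇⊤ is exactly seriality. Equivalently via □r → ◇r:
Suppose □r→◇r is valid. At any x set V(r)=W. Then □r at x, so ◇r at x, so x has a successor.
Conversely, any frame satisfying ∀x ∃y Rxy validates the schema.
Frame condition: ∀x ∃y Rxy.

Seriality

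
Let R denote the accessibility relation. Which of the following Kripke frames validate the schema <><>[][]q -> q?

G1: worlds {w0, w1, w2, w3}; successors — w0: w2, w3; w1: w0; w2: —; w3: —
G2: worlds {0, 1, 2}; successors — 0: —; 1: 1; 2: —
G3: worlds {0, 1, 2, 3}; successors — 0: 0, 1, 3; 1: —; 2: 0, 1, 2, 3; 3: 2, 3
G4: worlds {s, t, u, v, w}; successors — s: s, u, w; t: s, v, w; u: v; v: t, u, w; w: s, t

The schema corresponds to a generalized confluence (Geach) condition: forall x forall y (x R^2 y -> exists w (y R^2 w & x = w)).
G1: fails — w1R²w2 but no w with w2R²w and w1=w.
G2: satisfies the condition.
G3: fails — 0R²1 but no w with 1R²w and 0=w.
G4: fails — sR²u but no w* with uR²w* and s=w*.
Valid on: G2.

G2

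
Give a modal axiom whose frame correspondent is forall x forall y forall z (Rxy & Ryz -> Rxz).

The condition is transitivity. The 4 schema □p → □□p defines it.

□p → □□p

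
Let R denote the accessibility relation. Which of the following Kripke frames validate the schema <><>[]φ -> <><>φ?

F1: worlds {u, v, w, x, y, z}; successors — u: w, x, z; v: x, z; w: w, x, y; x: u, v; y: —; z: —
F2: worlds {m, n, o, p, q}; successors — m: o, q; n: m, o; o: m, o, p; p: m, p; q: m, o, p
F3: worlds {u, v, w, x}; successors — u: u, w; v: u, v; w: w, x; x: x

The schema corresponds to a generalized confluence (Geach) condition: forall x forall y (x R^2 y -> exists w (yRw & x R^2 w)).
F1: fails — uR²y but no t with yRt and uR²t.
F2: ✓.
F3: ✓.

F2, F3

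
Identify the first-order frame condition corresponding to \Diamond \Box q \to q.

Replacing q by ¬q and contraposing gives the equivalent schema q → □◇q.
Suppose q→□◇q is valid. Take Rxy and set V(q)={x}. Then q at x, so □◇q at x, so ◇q at y, so some z with Ryz has q; z=x, i.e. Ryx.
The converse is a direct semantic check.
So the correspondent is symmetry.

Symmetry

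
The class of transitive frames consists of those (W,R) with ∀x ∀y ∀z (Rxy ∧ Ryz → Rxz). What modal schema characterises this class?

□q → □□q

This is transitivity; the standard corresponding axiom is 4: □q → □□q.
Suppose □q→□□q is valid. Take Rxy, Ryz and set V(q)={w : Rxw}. Then □q at x, so □□q at x, so □q at y, so q at z, i.e. Rxz.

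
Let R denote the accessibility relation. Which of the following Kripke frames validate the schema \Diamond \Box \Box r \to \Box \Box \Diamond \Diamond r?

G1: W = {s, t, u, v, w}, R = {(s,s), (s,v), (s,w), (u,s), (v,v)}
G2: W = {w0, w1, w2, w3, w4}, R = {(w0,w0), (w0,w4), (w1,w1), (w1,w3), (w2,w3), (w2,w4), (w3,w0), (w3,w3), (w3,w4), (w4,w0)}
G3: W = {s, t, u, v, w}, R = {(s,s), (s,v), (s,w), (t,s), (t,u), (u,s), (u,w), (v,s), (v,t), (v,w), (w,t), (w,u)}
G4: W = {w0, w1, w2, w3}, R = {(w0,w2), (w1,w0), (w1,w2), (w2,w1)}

G2, G3

This is the axiom for a generalized confluence (Geach) condition; its first-order frame correspondent is \forall x \forall y \forall z ((xRy \wedge x R^2 z) \to \exists w (y R^2 w \wedge z R^2 w)).
G1: fails — sRs, sR²w but no w* with sR²w* and wR²w*.
G2: condition met.
G3: condition met.
G4: fails — w1Rw0, w1R²w2 but no w with w0R²w and w2R²w.
Valid on: G2, G3.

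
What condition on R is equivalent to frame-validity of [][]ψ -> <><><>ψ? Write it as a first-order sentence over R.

This is a Sahlqvist (Geach-type) schema ◇^0□^2ψ → □^0◇^3ψ.
First-order correspondent: forall x exists w (x R^2 w & x R^3 w).

forall x exists w (x R^2 w & x R^3 w)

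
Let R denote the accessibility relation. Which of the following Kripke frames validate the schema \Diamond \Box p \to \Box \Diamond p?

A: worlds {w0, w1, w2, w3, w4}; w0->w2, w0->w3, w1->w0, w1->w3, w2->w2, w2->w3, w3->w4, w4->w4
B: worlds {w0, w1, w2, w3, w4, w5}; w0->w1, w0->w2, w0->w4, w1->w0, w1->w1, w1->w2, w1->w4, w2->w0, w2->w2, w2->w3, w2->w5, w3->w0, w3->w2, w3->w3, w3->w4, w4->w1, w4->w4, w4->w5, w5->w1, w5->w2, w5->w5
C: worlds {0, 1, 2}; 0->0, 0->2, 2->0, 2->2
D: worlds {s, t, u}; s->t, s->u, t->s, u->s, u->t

B, C

The schema corresponds to convergence: \forall x \forall y \forall z (Rxy \wedge Rxz \to \exists w (Ryw \wedge Rzw)).
A: fails — Rw0w2 and Rw0w3 but w2 and w3 have no common successor.
B: condition met.
C: condition met.
D: fails — Rut and Rus but t and s have no common successor.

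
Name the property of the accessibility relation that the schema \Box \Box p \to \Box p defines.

Density

This is the C4 axiom.
Its frame correspondent is density — \forall x \forall y (Rxy \to \exists z (Rxz \wedge Rzy)).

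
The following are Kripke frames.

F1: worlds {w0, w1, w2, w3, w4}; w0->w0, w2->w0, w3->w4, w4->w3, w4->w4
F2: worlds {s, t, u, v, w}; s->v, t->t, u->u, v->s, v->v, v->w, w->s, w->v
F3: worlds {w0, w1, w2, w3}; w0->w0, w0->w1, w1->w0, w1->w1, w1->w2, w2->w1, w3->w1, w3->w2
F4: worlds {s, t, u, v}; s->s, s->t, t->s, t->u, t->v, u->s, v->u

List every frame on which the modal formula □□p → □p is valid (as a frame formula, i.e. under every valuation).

F1, F2, F3

The schema corresponds to density: ∀x ∀y (Rxy → ∃z (Rxz ∧ Rzy)).
F1: satisfies the condition.
F2: satisfies the condition.
F3: satisfies the condition.
F4: fails — Rtv but no z with Rtz and Rzv.
Valid on: F1, F2, F3.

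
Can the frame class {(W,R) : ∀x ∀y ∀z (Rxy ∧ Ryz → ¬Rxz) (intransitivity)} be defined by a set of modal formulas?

Any modally definable frame class is closed under surjective bounded morphisms.
The 7-cycle (worlds w0,w1,w2,w3,w4,w5,w6 with w0→w1→w2→w3→w4→w5→w6→w0) is intransitive. Mapping every world to a single reflexive point • is a surjective bounded morphism; the reflexive point is not intransitive (R••∧R•• but R••).
So no modal formula (or set of formulas) defines exactly the intransitive frames.

Not modally definable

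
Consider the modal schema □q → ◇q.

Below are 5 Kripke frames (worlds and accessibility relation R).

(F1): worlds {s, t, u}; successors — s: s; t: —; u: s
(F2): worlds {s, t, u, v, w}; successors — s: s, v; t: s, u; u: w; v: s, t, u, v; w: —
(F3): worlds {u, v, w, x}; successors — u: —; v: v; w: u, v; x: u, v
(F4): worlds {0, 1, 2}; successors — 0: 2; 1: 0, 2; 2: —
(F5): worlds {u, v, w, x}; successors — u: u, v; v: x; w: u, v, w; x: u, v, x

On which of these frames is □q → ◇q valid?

(F5)

Frame correspondent (Sahlqvist): ∀x ∃y Rxy — i.e. seriality.
(F1): fails — world t has no successor.
(F2): fails — world w has no successor.
(F3): fails — world u has no successor.
(F4): fails — world 2 has no successor.
(F5): holds.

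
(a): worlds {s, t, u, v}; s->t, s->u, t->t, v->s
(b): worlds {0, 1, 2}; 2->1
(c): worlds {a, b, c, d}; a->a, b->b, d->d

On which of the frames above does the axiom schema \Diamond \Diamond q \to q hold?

Frame correspondent (Sahlqvist): \forall x \forall y (x R^2 y \to \exists w (y = w \wedge x = w)) — i.e. a generalized confluence (Geach) condition.
(a): fails — sR²t but t ≠ s.
(b): ✓.
(c): ✓.
Valid on: (b), (c).

(b), (c)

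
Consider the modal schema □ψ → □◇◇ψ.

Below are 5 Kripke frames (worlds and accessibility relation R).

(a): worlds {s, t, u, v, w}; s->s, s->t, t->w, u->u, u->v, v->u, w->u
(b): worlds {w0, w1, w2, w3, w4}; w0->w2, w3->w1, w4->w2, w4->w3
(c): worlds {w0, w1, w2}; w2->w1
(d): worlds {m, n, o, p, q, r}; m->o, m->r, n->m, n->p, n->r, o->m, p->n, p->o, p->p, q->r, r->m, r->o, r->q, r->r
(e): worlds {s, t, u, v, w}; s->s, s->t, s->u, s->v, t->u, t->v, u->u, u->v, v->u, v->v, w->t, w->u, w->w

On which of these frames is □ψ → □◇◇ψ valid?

This is the axiom for a generalized confluence (Geach) condition; its first-order frame correspondent is ∀x ∀z (xRz → ∃w (xRw ∧ zR²w)).
(a): fails — sRt but no w* with sRw* and tR²w*.
(b): fails — w0Rw2 but no w with w0Rw and w2R²w.
(c): fails — w2Rw1 but no w with w2Rw and w1R²w.
(d): satisfies the condition.
(e): satisfies the condition.
Valid on: (d), (e).

(d), (e)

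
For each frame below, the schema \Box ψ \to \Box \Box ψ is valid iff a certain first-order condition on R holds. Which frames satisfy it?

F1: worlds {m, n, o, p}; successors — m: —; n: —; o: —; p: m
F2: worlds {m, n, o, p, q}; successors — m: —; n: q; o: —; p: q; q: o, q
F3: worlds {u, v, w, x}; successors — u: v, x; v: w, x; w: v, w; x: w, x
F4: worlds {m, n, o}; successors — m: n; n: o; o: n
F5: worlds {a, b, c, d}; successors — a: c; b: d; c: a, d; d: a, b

F1

Frame correspondent (Sahlqvist): \forall x \forall y \forall z (Rxy \wedge Ryz \to Rxz) — i.e. transitivity.
F1: satisfies the condition.
F2: fails — Rnq and Rqo but not Rno.
F3: fails — Ruv and Rvw but not Ruw.
F4: fails — Rno and Ron but not Rnn.
F5: fails — Rcd and Rdb but not Rcb.
Valid on: F1.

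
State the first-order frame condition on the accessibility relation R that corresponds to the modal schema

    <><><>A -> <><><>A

This is a Sahlqvist (Geach-type) schema ◇^3□^0A → □^0◇^3A.
Minimal-valuation argument: fix x; take any y with xR^3y and any z with xR^0z. Set V(A) to the set of worlds R-reachable from y in exactly 0 steps. Then □^0A holds at y, so the antecedent holds at x; validity forces ◇^3A at z, giving a w with zR^3w and yR^0w.
First-order correspondent: forall x forall y (x R^3 y -> exists w (y = w & x R^3 w)).

forall x forall y (x R^3 y -> exists w (y = w & x R^3 w))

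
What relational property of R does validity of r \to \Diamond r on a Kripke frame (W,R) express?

reflexivity: \forall x Rxx

Equivalently (dual form): □r → r.
Suppose □r→r is valid. At any x set V(r)={w : Rxw}. Then □r holds at x, so r holds at x, i.e. Rxx.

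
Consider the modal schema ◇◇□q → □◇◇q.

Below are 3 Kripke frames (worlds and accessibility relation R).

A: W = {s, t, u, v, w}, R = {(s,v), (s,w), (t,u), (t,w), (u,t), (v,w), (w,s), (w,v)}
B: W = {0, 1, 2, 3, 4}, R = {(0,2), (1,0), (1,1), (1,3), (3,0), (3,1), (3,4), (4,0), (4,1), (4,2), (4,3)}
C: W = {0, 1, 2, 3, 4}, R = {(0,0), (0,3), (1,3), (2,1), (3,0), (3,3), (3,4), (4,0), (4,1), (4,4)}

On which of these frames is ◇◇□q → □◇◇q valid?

Frame correspondent (Sahlqvist): ∀x ∀y ∀z ((xR²y ∧ xRz) → ∃w (yRw ∧ zR²w)) — i.e. a generalized confluence (Geach) condition.
A: fails — sR²v, sRv but no w* with vRw* and vR²w*.
B: fails — 1R²0, 1R0 but no w with 0Rw and 0R²w.
C: holds.

C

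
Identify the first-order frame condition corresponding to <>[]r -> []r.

This schema is equivalent to the 5 axiom ◇r → □◇r.
Its frame correspondent is the Euclidean property — forall x forall y forall z (Rxy & Rxz -> Ryz).

the Euclidean property: forall x forall y forall z (Rxy & Rxz -> Ryz)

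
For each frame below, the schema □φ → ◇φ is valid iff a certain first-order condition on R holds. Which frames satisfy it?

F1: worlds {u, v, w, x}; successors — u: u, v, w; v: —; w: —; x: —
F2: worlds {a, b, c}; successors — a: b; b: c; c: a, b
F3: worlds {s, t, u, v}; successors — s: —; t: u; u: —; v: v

Frame correspondent (Sahlqvist): ∀x ∃y Rxy — i.e. seriality.
F1: fails — world v has no successor.
F2: holds.
F3: fails — world s has no successor.
Valid on: F2.

F2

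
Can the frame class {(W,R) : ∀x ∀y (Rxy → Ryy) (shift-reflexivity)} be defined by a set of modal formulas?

Yes, by □(□q → q)

This is a Sahlqvist condition; the T□ axiom □(□q → q) defines it.
Suppose □(□q→q) is valid. Take Rxy and set V(q)={w : Ryw}. Then at y, □q holds; since □(□q→q) at x, □q→q at y, so q at y, i.e. Ryy.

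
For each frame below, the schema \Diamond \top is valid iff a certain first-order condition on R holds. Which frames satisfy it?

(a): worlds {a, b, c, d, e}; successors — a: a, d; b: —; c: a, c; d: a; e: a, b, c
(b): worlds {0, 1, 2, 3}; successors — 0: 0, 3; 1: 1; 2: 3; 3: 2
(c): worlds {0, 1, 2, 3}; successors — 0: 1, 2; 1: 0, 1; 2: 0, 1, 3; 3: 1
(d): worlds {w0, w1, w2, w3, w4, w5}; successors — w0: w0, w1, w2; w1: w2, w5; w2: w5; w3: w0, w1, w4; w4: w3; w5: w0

(b), (c), (d)

Frame correspondent (Sahlqvist): \forall x \exists y Rxy — i.e. seriality.
(a): fails — world b has no successor.
(b): ✓.
(c): ✓.
(d): ✓.
Valid on: (b), (c), (d).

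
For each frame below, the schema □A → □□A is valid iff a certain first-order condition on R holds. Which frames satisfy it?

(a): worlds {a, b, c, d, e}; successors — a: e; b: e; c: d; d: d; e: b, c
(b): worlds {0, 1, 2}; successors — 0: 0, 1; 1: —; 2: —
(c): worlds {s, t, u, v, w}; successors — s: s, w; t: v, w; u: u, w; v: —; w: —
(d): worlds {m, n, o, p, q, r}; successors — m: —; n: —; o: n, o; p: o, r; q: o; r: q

(b), (c)

The schema corresponds to transitivity: ∀x ∀y ∀z (Rxy ∧ Ryz → Rxz).
(a): fails — Reb and Rbe but not Ree.
(b): ✓.
(c): ✓.
(d): fails — Rpr and Rrq but not Rpq.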